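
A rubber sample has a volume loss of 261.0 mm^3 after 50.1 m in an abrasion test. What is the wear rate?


Rate = volume_loss / distance
= 261.0 / 50.1
= 5.21 mm^3/m

5.21 mm^3/m


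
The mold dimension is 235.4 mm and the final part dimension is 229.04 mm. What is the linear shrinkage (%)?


Shrinkage = (mold - part) / mold * 100
= (235.4 - 229.04) / 235.4 * 100
= 6.36 / 235.4 * 100
= 2.7%

2.7%


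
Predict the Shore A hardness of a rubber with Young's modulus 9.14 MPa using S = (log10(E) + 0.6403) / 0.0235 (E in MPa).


log10(E) = 0.0235*S - 0.6403  =>  S = (log10(E) + 0.6403) / 0.0235
log10(9.14) = 0.960946
S = (0.960946 + 0.6403) / 0.0235 = 1.601246 / 0.0235
S = 68.1

Shore A = 68.1


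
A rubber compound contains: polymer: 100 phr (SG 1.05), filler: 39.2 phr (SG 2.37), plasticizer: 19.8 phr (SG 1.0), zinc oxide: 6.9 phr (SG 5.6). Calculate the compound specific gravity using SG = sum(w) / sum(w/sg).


Sum of weights = 165.9
Volume contributions:
  polymer: 100/1.05 = 95.2381
  filler: 39.2/2.37 = 16.5401
  plasticizer: 19.8/1.0 = 19.8000
  zinc oxide: 6.9/5.6 = 1.2321
Sum of volumes = 132.8103
SG = 165.9 / 132.8103 = 1.249

SG = 1.249


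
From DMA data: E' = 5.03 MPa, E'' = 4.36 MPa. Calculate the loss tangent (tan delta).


tan delta = E'' / E'
= 4.36 / 5.03
= 0.8668

tan delta = 0.8668


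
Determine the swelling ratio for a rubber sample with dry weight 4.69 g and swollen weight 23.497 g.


Q = W_swollen / W_dry
Q = 23.497 / 4.69
Q = 5.01

Q = 5.01


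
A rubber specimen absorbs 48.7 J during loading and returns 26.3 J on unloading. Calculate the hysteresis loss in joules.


Hysteresis loss = loading - unloading
= 48.7 - 26.3
= 22.4 J

22.4 J


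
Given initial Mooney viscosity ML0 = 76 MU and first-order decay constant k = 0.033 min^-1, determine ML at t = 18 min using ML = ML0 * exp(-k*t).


ML = ML0 * exp(-k * t)
ML = 76 * exp(-0.033 * 18)
ML = 76 * 0.5521
ML = 41.96 MU

41.96 MU


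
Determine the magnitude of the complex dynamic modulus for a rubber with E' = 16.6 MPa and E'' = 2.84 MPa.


|E*| = sqrt(E'^2 + E''^2)
= sqrt(16.6^2 + 2.84^2)
= sqrt(275.5600 + 8.0656)
= 16.841 MPa

16.841 MPa


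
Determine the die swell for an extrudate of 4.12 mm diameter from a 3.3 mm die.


Die swell ratio = D_extrudate / D_die
= 4.12 / 3.3
= 1.248

Die swell = 1.248


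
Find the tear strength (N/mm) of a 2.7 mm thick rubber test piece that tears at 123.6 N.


Tear strength = force / thickness
= 123.6 / 2.7
= 45.78 N/mm

45.78 N/mm


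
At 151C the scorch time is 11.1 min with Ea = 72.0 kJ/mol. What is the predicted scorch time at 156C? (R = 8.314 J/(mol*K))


Convert temperatures: T1 = 151 + 273.15 = 424.15 K, T2 = 156 + 273.15 = 429.15 K
ts2_new = 11.1 * exp(72000 / 8.314 * (1/429.15 - 1/424.15))
1/T2 - 1/T1 = -2.7469e-05
ts2_new = 8.75 min

8.75 min


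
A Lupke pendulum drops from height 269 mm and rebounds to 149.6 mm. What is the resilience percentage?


Resilience = h_rebound / h_drop * 100
= 149.6 / 269 * 100
= 55.6%

55.6%


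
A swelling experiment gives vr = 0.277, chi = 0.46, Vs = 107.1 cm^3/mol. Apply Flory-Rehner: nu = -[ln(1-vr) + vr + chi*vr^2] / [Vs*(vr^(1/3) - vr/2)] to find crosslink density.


ln(1 - vr) = ln(1 - 0.277) = -0.3243
Numerator = -((-0.3243) + 0.277 + 0.46 * 0.277^2) = 0.0121
Denominator = 107.1 * (0.277^(1/3) - 0.277/2) = 54.9818
nu = 0.0121 / 54.9818 = 2.1918e-04 mol/cm^3

2.1918e-04 mol/cm^3


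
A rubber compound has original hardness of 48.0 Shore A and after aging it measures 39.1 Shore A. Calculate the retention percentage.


Retention = aged / original * 100
= 39.1 / 48.0 * 100
= 81.5%

81.5%


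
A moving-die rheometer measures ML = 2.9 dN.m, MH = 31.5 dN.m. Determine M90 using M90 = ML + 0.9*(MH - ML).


M90 = ML + 0.9 * (MH - ML)
M90 = 2.9 + 0.9 * (31.5 - 2.9)
M90 = 2.9 + 0.9 * 28.6
M90 = 28.64 dN.m

28.64 dN.m


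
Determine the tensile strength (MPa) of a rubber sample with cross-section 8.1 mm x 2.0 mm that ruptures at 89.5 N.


Area = width * thickness = 8.1 * 2.0 = 16.2 mm^2
TS = force / area = 89.5 / 16.2 = 5.52 MPa

5.52 MPa


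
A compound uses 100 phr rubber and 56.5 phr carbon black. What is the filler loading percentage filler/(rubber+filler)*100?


Filler % = filler / (rubber + filler) * 100
= 56.5 / (100 + 56.5) * 100
= 56.5 / 156.5 * 100
= 36.1%

36.1%


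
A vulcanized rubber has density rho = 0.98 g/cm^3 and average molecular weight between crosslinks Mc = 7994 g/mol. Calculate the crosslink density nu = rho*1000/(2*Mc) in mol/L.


nu = rho * 1000 / (2 * Mc)
nu = 0.98 * 1000 / (2 * 7994)
nu = 980.0 / 15988
nu = 0.0613 mol/L

0.0613 mol/L


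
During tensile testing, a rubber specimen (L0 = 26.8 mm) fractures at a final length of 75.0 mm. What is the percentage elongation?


Elongation = (Lf - L0) / L0 * 100
= (75.0 - 26.8) / 26.8 * 100
= 48.2 / 26.8 * 100
= 179.9%

179.9%


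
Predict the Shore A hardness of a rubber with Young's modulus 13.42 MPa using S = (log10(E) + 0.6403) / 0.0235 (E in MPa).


log10(E) = 0.0235*S - 0.6403  =>  S = (log10(E) + 0.6403) / 0.0235
log10(13.42) = 1.127753
S = (1.127753 + 0.6403) / 0.0235 = 1.768053 / 0.0235
S = 75.2

Shore A = 75.2


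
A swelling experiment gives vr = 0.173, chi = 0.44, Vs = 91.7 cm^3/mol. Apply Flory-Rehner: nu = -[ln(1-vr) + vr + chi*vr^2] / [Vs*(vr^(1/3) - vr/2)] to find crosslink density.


ln(1 - vr) = ln(1 - 0.173) = -0.1900
Numerator = -((-0.1900) + 0.173 + 0.44 * 0.173^2) = 0.0038
Denominator = 91.7 * (0.173^(1/3) - 0.173/2) = 43.1637
nu = 0.0038 / 43.1637 = 8.7616e-05 mol/cm^3

8.7616e-05 mol/cm^3


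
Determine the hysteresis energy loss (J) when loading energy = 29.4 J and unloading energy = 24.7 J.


Hysteresis loss = loading - unloading
= 29.4 - 24.7
= 4.7 J

4.7 J


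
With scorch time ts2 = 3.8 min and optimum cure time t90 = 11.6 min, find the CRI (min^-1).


CRI = 100 / (t90 - ts2)
= 100 / (11.6 - 3.8)
= 100 / 7.8
= 12.82 min^-1

12.82 min^-1


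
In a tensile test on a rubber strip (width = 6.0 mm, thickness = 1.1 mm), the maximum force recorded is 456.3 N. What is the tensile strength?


Area = width * thickness = 6.0 * 1.1 = 6.6 mm^2
TS = force / area = 456.3 / 6.6 = 69.14 MPa

69.14 MPa


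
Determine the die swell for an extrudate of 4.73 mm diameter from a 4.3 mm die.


Die swell ratio = D_extrudate / D_die
= 4.73 / 4.3
= 1.1

Die swell = 1.1


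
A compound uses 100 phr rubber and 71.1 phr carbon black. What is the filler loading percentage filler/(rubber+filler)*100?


Filler % = filler / (rubber + filler) * 100
= 71.1 / (100 + 71.1) * 100
= 71.1 / 171.1 * 100
= 41.55%

41.55%


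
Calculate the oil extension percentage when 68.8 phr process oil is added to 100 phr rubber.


Oil % = oil / (100 + oil) * 100
= 68.8 / (100 + 68.8) * 100
= 68.8 / 168.8 * 100
= 40.76%

40.76%


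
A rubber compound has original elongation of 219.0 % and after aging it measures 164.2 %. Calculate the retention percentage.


Retention = aged / original * 100
= 164.2 / 219.0 * 100
= 75.0%

75.0%


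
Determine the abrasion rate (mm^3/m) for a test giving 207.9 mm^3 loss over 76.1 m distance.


Rate = volume_loss / distance
= 207.9 / 76.1
= 2.732 mm^3/m

2.732 mm^3/m


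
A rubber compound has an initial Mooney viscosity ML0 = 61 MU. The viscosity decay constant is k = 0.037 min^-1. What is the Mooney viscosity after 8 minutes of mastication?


ML = ML0 * exp(-k * t)
ML = 61 * exp(-0.037 * 8)
ML = 61 * 0.7438
ML = 45.37 MU

45.37 MU


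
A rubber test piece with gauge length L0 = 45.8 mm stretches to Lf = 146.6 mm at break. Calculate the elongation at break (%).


Elongation = (Lf - L0) / L0 * 100
= (146.6 - 45.8) / 45.8 * 100
= 100.8 / 45.8 * 100
= 220.1%

220.1%


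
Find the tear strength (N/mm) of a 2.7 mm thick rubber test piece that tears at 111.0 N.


Tear strength = force / thickness
= 111.0 / 2.7
= 41.11 N/mm

41.11 N/mm


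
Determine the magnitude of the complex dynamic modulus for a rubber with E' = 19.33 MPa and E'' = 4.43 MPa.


|E*| = sqrt(E'^2 + E''^2)
= sqrt(19.33^2 + 4.43^2)
= sqrt(373.6489 + 19.6249)
= 19.831 MPa

19.831 MPa


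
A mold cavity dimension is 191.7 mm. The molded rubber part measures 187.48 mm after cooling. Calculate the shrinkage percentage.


Shrinkage = (mold - part) / mold * 100
= (191.7 - 187.48) / 191.7 * 100
= 4.22 / 191.7 * 100
= 2.2%

2.2%


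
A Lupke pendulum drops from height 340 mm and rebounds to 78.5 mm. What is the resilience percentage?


Resilience = h_rebound / h_drop * 100
= 78.5 / 340 * 100
= 23.1%

23.1%


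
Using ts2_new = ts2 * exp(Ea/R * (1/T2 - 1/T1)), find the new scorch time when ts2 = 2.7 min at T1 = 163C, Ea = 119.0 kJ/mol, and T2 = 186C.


Convert temperatures: T1 = 163 + 273.15 = 436.15 K, T2 = 186 + 273.15 = 459.15 K
ts2_new = 2.7 * exp(119000 / 8.314 * (1/459.15 - 1/436.15))
1/T2 - 1/T1 = -1.1485e-04
ts2_new = 0.52 min

0.52 min


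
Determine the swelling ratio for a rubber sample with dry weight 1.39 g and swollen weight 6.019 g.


Q = W_swollen / W_dry
Q = 6.019 / 1.39
Q = 4.33

Q = 4.33


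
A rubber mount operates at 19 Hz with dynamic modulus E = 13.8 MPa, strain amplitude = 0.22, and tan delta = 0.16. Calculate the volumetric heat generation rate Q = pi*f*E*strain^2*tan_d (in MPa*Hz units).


Q = pi * f * E * strain^2 * tan_d
= pi * 19 * 13.8 * 0.22^2 * 0.16
= pi * 19 * 13.8 * 0.0484 * 0.16
= 6.3789

Q = 6.3789


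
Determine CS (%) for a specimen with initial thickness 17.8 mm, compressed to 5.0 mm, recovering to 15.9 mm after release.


CS = (t0 - recovered) / (t0 - ts) * 100
= (17.8 - 15.9) / (17.8 - 5.0) * 100
= 1.9 / 12.8 * 100
= 14.8%

14.8%


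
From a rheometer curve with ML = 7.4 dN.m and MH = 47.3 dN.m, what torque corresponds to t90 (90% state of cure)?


M90 = ML + 0.9 * (MH - ML)
M90 = 7.4 + 0.9 * (47.3 - 7.4)
M90 = 7.4 + 0.9 * 39.9
M90 = 43.31 dN.m

43.31 dN.m


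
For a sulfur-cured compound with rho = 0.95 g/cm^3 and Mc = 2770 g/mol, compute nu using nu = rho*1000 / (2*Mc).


nu = rho * 1000 / (2 * Mc)
nu = 0.95 * 1000 / (2 * 2770)
nu = 950.0 / 5540
nu = 0.1715 mol/L

0.1715 mol/L


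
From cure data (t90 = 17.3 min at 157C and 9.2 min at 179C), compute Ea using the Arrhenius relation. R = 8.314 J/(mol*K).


T1 = 430.15 K, T2 = 452.15 K
1/T1 - 1/T2 = 1.1312e-04
ln(t1/t2) = ln(17.3/9.2) = 0.6315
Ea = 8.314 * 0.6315 / 1.1312e-04 = 46415.7350 J/mol
Ea = 46.42 kJ/mol

46.42 kJ/mol


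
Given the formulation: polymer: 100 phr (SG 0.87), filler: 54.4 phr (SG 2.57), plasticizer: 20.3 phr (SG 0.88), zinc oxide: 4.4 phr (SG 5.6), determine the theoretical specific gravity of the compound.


Sum of weights = 179.1
Volume contributions:
  polymer: 100/0.87 = 114.9425
  filler: 54.4/2.57 = 21.1673
  plasticizer: 20.3/0.88 = 23.0682
  zinc oxide: 4.4/5.6 = 0.7857
Sum of volumes = 159.9637
SG = 179.1 / 159.9637 = 1.12

SG = 1.12


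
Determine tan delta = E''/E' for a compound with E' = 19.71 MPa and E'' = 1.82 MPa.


tan delta = E'' / E'
= 1.82 / 19.71
= 0.0923

tan delta = 0.0923


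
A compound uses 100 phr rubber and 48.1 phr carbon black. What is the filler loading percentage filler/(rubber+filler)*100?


Filler % = filler / (rubber + filler) * 100
= 48.1 / (100 + 48.1) * 100
= 48.1 / 148.1 * 100
= 32.48%

32.48%


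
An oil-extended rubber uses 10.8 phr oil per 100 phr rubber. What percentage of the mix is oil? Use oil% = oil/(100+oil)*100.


Oil % = oil / (100 + oil) * 100
= 10.8 / (100 + 10.8) * 100
= 10.8 / 110.8 * 100
= 9.75%

9.75%


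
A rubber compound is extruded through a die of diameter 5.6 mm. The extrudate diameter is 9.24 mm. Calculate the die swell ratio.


Die swell ratio = D_extrudate / D_die
= 9.24 / 5.6
= 1.65

Die swell = 1.65


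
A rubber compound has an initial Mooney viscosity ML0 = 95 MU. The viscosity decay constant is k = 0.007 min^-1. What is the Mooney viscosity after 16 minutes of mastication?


ML = ML0 * exp(-k * t)
ML = 95 * exp(-0.007 * 16)
ML = 95 * 0.8940
ML = 84.93 MU

84.93 MU


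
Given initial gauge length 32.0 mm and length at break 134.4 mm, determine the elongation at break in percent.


Elongation = (Lf - L0) / L0 * 100
= (134.4 - 32.0) / 32.0 * 100
= 102.4 / 32.0 * 100
= 320.0%

320.0%


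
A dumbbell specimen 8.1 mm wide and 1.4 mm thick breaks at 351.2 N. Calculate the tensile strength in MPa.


Area = width * thickness = 8.1 * 1.4 = 11.34 mm^2
TS = force / area = 351.2 / 11.34 = 30.97 MPa

30.97 MPa


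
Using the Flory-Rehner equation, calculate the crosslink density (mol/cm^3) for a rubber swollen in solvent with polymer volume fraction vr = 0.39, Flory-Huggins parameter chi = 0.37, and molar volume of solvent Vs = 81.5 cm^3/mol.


ln(1 - vr) = ln(1 - 0.39) = -0.4943
Numerator = -((-0.4943) + 0.39 + 0.37 * 0.39^2) = 0.0480
Denominator = 81.5 * (0.39^(1/3) - 0.39/2) = 43.6526
nu = 0.0480 / 43.6526 = 0.0011 mol/cm^3

0.0011 mol/cm^3


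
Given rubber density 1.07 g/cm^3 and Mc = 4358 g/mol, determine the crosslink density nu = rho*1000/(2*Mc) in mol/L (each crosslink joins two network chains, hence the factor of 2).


nu = rho * 1000 / (2 * Mc)
nu = 1.07 * 1000 / (2 * 4358)
nu = 1070.0 / 8716
nu = 0.1228 mol/L

0.1228 mol/L


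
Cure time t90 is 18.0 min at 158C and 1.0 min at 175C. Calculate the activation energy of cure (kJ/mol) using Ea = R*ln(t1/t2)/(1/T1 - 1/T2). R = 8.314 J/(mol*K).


T1 = 431.15 K, T2 = 448.15 K
1/T1 - 1/T2 = 8.7983e-05
ln(t1/t2) = ln(18.0/1.0) = 2.8904
Ea = 8.314 * 2.8904 / 8.7983e-05 = 273128.2330 J/mol
Ea = 273.13 kJ/mol

273.13 kJ/mol


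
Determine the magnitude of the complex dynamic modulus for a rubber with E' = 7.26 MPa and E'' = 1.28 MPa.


|E*| = sqrt(E'^2 + E''^2)
= sqrt(7.26^2 + 1.28^2)
= sqrt(52.7076 + 1.6384)
= 7.372 MPa

7.372 MPa


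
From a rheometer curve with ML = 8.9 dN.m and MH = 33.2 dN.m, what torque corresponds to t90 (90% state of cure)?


M90 = ML + 0.9 * (MH - ML)
M90 = 8.9 + 0.9 * (33.2 - 8.9)
M90 = 8.9 + 0.9 * 24.3
M90 = 30.77 dN.m

30.77 dN.m


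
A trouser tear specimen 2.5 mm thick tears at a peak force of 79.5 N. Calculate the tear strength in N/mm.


Tear strength = force / thickness
= 79.5 / 2.5
= 31.8 N/mm

31.8 N/mm


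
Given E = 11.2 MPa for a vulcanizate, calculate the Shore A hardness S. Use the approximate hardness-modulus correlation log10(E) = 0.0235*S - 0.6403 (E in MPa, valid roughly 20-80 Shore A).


log10(E) = 0.0235*S - 0.6403  =>  S = (log10(E) + 0.6403) / 0.0235
log10(11.2) = 1.049218
S = (1.049218 + 0.6403) / 0.0235 = 1.689518 / 0.0235
S = 71.9

Shore A = 71.9


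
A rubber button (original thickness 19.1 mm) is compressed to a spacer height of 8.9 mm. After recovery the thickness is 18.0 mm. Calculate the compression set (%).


CS = (t0 - recovered) / (t0 - ts) * 100
= (19.1 - 18.0) / (19.1 - 8.9) * 100
= 1.1 / 10.2 * 100
= 10.8%

10.8%


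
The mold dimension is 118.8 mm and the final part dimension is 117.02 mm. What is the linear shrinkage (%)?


Shrinkage = (mold - part) / mold * 100
= (118.8 - 117.02) / 118.8 * 100
= 1.78 / 118.8 * 100
= 1.5%

1.5%


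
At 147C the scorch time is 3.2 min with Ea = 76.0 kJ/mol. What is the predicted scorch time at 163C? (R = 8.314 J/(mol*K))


Convert temperatures: T1 = 147 + 273.15 = 420.15 K, T2 = 163 + 273.15 = 436.15 K
ts2_new = 3.2 * exp(76000 / 8.314 * (1/436.15 - 1/420.15))
1/T2 - 1/T1 = -8.7313e-05
ts2_new = 1.44 min

1.44 min


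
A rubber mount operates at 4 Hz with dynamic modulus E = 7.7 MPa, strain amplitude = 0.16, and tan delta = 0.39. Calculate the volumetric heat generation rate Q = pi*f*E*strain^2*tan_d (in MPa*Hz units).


Q = pi * f * E * strain^2 * tan_d
= pi * 4 * 7.7 * 0.16^2 * 0.39
= pi * 4 * 7.7 * 0.0256 * 0.39
= 0.9661

Q = 0.9661


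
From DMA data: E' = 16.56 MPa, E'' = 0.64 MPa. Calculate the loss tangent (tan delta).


tan delta = E'' / E'
= 0.64 / 16.56
= 0.0386

tan delta = 0.0386


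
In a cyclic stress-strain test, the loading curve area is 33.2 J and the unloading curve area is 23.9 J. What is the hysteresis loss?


Hysteresis loss = loading - unloading
= 33.2 - 23.9
= 9.3 J

9.3 J


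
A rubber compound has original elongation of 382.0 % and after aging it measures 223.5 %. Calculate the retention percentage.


Retention = aged / original * 100
= 223.5 / 382.0 * 100
= 58.5%

58.5%


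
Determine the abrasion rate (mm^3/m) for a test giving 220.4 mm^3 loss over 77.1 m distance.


Rate = volume_loss / distance
= 220.4 / 77.1
= 2.859 mm^3/m

2.859 mm^3/m


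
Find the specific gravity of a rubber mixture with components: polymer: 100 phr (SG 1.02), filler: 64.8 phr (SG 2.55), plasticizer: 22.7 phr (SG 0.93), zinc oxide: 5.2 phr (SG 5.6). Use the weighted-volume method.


Sum of weights = 192.7
Volume contributions:
  polymer: 100/1.02 = 98.0392
  filler: 64.8/2.55 = 25.4118
  plasticizer: 22.7/0.93 = 24.4086
  zinc oxide: 5.2/5.6 = 0.9286
Sum of volumes = 148.7882
SG = 192.7 / 148.7882 = 1.295

SG = 1.295


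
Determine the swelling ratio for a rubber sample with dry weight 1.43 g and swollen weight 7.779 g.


Q = W_swollen / W_dry
Q = 7.779 / 1.43
Q = 5.44

Q = 5.44


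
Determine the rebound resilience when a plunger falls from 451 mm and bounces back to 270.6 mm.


Resilience = h_rebound / h_drop * 100
= 270.6 / 451 * 100
= 60.0%

60.0%


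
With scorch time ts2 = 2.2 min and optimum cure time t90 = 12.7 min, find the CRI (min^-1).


CRI = 100 / (t90 - ts2)
= 100 / (12.7 - 2.2)
= 100 / 10.5
= 9.52 min^-1

9.52 min^-1


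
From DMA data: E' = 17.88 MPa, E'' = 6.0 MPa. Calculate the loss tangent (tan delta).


tan delta = E'' / E'
= 6.0 / 17.88
= 0.3356

tan delta = 0.3356


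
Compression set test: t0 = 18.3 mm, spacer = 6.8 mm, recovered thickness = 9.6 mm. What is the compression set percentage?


CS = (t0 - recovered) / (t0 - ts) * 100
= (18.3 - 9.6) / (18.3 - 6.8) * 100
= 8.7 / 11.5 * 100
= 75.7%

75.7%


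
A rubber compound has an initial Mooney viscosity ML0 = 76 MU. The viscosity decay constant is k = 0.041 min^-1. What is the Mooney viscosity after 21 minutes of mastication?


ML = ML0 * exp(-k * t)
ML = 76 * exp(-0.041 * 21)
ML = 76 * 0.4227
ML = 32.13 MU

32.13 MU


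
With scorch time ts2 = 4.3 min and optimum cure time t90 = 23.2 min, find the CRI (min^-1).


CRI = 100 / (t90 - ts2)
= 100 / (23.2 - 4.3)
= 100 / 18.9
= 5.29 min^-1

5.29 min^-1


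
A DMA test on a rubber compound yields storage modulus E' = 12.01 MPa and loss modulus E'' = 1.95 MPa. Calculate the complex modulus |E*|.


|E*| = sqrt(E'^2 + E''^2)
= sqrt(12.01^2 + 1.95^2)
= sqrt(144.2401 + 3.8025)
= 12.167 MPa

12.167 MPa


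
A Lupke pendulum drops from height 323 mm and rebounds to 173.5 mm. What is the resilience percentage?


Resilience = h_rebound / h_drop * 100
= 173.5 / 323 * 100
= 53.7%

53.7%


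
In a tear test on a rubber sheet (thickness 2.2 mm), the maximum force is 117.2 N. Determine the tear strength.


Tear strength = force / thickness
= 117.2 / 2.2
= 53.27 N/mm

53.27 N/mm


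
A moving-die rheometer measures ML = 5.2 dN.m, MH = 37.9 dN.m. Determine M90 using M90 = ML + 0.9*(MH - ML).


M90 = ML + 0.9 * (MH - ML)
M90 = 5.2 + 0.9 * (37.9 - 5.2)
M90 = 5.2 + 0.9 * 32.7
M90 = 34.63 dN.m

34.63 dN.m


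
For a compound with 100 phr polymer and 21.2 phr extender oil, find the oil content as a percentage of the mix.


Oil % = oil / (100 + oil) * 100
= 21.2 / (100 + 21.2) * 100
= 21.2 / 121.2 * 100
= 17.49%

17.49%


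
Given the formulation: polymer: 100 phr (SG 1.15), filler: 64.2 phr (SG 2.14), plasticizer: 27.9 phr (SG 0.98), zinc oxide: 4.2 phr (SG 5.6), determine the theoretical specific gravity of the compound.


Sum of weights = 196.3
Volume contributions:
  polymer: 100/1.15 = 86.9565
  filler: 64.2/2.14 = 30.0000
  plasticizer: 27.9/0.98 = 28.4694
  zinc oxide: 4.2/5.6 = 0.7500
Sum of volumes = 146.1759
SG = 196.3 / 146.1759 = 1.343

SG = 1.343


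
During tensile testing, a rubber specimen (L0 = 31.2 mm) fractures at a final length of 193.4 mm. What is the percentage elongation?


Elongation = (Lf - L0) / L0 * 100
= (193.4 - 31.2) / 31.2 * 100
= 162.2 / 31.2 * 100
= 519.9%

519.9%


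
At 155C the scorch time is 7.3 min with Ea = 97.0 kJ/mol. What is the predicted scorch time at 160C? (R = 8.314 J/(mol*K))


Convert temperatures: T1 = 155 + 273.15 = 428.15 K, T2 = 160 + 273.15 = 433.15 K
ts2_new = 7.3 * exp(97000 / 8.314 * (1/433.15 - 1/428.15))
1/T2 - 1/T1 = -2.6961e-05
ts2_new = 5.33 min

5.33 min


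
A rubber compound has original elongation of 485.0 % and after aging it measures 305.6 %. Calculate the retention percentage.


Retention = aged / original * 100
= 305.6 / 485.0 * 100
= 63.0%

63.0%


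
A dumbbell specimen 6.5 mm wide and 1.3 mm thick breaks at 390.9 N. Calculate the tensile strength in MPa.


Area = width * thickness = 6.5 * 1.3 = 8.45 mm^2
TS = force / area = 390.9 / 8.45 = 46.26 MPa

46.26 MPa


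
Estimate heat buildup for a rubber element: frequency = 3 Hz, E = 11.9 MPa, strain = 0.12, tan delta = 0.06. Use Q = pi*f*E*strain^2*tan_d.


Q = pi * f * E * strain^2 * tan_d
= pi * 3 * 11.9 * 0.12^2 * 0.06
= pi * 3 * 11.9 * 0.0144 * 0.06
= 0.0969

Q = 0.0969


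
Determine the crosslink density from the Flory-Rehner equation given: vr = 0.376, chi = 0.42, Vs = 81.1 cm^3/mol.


ln(1 - vr) = ln(1 - 0.376) = -0.4716
Numerator = -((-0.4716) + 0.376 + 0.42 * 0.376^2) = 0.0362
Denominator = 81.1 * (0.376^(1/3) - 0.376/2) = 43.2884
nu = 0.0362 / 43.2884 = 8.3688e-04 mol/cm^3

8.3688e-04 mol/cm^3


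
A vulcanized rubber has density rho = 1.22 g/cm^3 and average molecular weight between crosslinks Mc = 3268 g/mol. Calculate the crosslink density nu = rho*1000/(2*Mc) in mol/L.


nu = rho * 1000 / (2 * Mc)
nu = 1.22 * 1000 / (2 * 3268)
nu = 1220.0 / 6536
nu = 0.1867 mol/L

0.1867 mol/L


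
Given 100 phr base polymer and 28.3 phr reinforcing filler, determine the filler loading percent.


Filler % = filler / (rubber + filler) * 100
= 28.3 / (100 + 28.3) * 100
= 28.3 / 128.3 * 100
= 22.06%

22.06%


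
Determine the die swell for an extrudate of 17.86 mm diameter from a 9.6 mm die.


Die swell ratio = D_extrudate / D_die
= 17.86 / 9.6
= 1.86

Die swell = 1.86


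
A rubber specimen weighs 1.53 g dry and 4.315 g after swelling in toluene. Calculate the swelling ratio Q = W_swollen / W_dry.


Q = W_swollen / W_dry
Q = 4.315 / 1.53
Q = 2.82

Q = 2.82


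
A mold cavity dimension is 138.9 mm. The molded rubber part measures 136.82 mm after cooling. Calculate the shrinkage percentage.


Shrinkage = (mold - part) / mold * 100
= (138.9 - 136.82) / 138.9 * 100
= 2.08 / 138.9 * 100
= 1.5%

1.5%


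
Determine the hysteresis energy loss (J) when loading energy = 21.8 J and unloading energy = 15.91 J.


Hysteresis loss = loading - unloading
= 21.8 - 15.91
= 5.89 J

5.89 J


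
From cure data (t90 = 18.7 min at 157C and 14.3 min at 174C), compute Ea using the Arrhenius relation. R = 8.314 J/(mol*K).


T1 = 430.15 K, T2 = 447.15 K
1/T1 - 1/T2 = 8.8384e-05
ln(t1/t2) = ln(18.7/14.3) = 0.2683
Ea = 8.314 * 0.2683 / 8.8384e-05 = 25234.6122 J/mol
Ea = 25.23 kJ/mol

25.23 kJ/mol


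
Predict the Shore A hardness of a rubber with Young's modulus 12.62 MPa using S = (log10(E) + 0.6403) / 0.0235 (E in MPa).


log10(E) = 0.0235*S - 0.6403  =>  S = (log10(E) + 0.6403) / 0.0235
log10(12.62) = 1.101059
S = (1.101059 + 0.6403) / 0.0235 = 1.741359 / 0.0235
S = 74.1

Shore A = 74.1


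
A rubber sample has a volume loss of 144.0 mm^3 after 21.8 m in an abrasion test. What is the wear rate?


Rate = volume_loss / distance
= 144.0 / 21.8
= 6.606 mm^3/m

6.606 mm^3/m


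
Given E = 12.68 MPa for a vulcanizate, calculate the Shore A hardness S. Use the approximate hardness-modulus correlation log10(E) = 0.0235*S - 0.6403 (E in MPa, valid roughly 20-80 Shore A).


log10(E) = 0.0235*S - 0.6403  =>  S = (log10(E) + 0.6403) / 0.0235
log10(12.68) = 1.103119
S = (1.103119 + 0.6403) / 0.0235 = 1.743419 / 0.0235
S = 74.2

Shore A = 74.2


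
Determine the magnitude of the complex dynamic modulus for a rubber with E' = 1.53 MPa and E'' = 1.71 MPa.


|E*| = sqrt(E'^2 + E''^2)
= sqrt(1.53^2 + 1.71^2)
= sqrt(2.3409 + 2.9241)
= 2.295 MPa

2.295 MPa


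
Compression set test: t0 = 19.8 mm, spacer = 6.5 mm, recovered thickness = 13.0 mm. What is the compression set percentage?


CS = (t0 - recovered) / (t0 - ts) * 100
= (19.8 - 13.0) / (19.8 - 6.5) * 100
= 6.8 / 13.3 * 100
= 51.1%

51.1%


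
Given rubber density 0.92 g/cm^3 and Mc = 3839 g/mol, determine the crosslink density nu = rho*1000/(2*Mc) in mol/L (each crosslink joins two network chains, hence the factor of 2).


nu = rho * 1000 / (2 * Mc)
nu = 0.92 * 1000 / (2 * 3839)
nu = 920.0 / 7678
nu = 0.1198 mol/L

0.1198 mol/L


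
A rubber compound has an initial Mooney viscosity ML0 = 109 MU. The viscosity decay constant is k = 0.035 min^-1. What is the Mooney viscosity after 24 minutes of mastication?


ML = ML0 * exp(-k * t)
ML = 109 * exp(-0.035 * 24)
ML = 109 * 0.4317
ML = 47.06 MU

47.06 MU


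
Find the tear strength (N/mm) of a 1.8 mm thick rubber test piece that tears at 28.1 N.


Tear strength = force / thickness
= 28.1 / 1.8
= 15.61 N/mm

15.61 N/mm


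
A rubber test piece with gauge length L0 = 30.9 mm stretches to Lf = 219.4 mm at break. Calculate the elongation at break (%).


Elongation = (Lf - L0) / L0 * 100
= (219.4 - 30.9) / 30.9 * 100
= 188.5 / 30.9 * 100
= 610.0%

610.0%


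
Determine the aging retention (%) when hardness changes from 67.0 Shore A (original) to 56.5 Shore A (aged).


Retention = aged / original * 100
= 56.5 / 67.0 * 100
= 84.3%

84.3%


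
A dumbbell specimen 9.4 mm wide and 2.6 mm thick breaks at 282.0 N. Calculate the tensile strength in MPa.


Area = width * thickness = 9.4 * 2.6 = 24.44 mm^2
TS = force / area = 282.0 / 24.44 = 11.54 MPa

11.54 MPa


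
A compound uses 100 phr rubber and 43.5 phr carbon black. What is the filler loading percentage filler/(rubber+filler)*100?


Filler % = filler / (rubber + filler) * 100
= 43.5 / (100 + 43.5) * 100
= 43.5 / 143.5 * 100
= 30.31%

30.31%


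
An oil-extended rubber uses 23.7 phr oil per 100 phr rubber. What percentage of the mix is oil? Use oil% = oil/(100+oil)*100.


Oil % = oil / (100 + oil) * 100
= 23.7 / (100 + 23.7) * 100
= 23.7 / 123.7 * 100
= 19.16%

19.16%


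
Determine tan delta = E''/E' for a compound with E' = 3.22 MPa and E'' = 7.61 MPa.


tan delta = E'' / E'
= 7.61 / 3.22
= 2.3634

tan delta = 2.3634


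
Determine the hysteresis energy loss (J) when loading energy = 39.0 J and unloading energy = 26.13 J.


Hysteresis loss = loading - unloading
= 39.0 - 26.13
= 12.87 J

12.87 J


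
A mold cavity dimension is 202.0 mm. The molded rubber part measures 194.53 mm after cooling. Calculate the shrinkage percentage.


Shrinkage = (mold - part) / mold * 100
= (202.0 - 194.53) / 202.0 * 100
= 7.47 / 202.0 * 100
= 3.7%

3.7%


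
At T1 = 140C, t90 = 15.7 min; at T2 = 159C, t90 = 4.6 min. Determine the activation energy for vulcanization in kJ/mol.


T1 = 413.15 K, T2 = 432.15 K
1/T1 - 1/T2 = 1.0642e-04
ln(t1/t2) = ln(15.7/4.6) = 1.2276
Ea = 8.314 * 1.2276 / 1.0642e-04 = 95908.5076 J/mol
Ea = 95.91 kJ/mol

95.91 kJ/mol


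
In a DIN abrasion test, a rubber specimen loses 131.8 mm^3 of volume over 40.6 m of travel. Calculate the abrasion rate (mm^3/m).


Rate = volume_loss / distance
= 131.8 / 40.6
= 3.246 mm^3/m

3.246 mm^3/m


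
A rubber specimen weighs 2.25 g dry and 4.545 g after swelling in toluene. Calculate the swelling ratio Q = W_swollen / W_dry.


Q = W_swollen / W_dry
Q = 4.545 / 2.25
Q = 2.02

Q = 2.02


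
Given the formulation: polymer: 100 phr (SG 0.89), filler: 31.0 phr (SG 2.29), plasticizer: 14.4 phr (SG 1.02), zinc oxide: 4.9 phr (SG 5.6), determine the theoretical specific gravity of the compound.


Sum of weights = 150.3
Volume contributions:
  polymer: 100/0.89 = 112.3596
  filler: 31.0/2.29 = 13.5371
  plasticizer: 14.4/1.02 = 14.1176
  zinc oxide: 4.9/5.6 = 0.8750
Sum of volumes = 140.8893
SG = 150.3 / 140.8893 = 1.067

SG = 1.067


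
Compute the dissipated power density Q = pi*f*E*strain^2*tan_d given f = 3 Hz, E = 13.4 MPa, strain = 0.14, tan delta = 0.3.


Q = pi * f * E * strain^2 * tan_d
= pi * 3 * 13.4 * 0.14^2 * 0.3
= pi * 3 * 13.4 * 0.0196 * 0.3
= 0.7426

Q = 0.7426


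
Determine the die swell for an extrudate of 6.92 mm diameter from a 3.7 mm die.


Die swell ratio = D_extrudate / D_die
= 6.92 / 3.7
= 1.87

Die swell = 1.87


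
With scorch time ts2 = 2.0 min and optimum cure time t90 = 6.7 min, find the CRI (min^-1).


CRI = 100 / (t90 - ts2)
= 100 / (6.7 - 2.0)
= 100 / 4.7
= 21.28 min^-1

21.28 min^-1


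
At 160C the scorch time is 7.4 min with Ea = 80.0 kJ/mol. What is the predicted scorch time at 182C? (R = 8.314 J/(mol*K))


Convert temperatures: T1 = 160 + 273.15 = 433.15 K, T2 = 182 + 273.15 = 455.15 K
ts2_new = 7.4 * exp(80000 / 8.314 * (1/455.15 - 1/433.15))
1/T2 - 1/T1 = -1.1159e-04
ts2_new = 2.53 min

2.53 min


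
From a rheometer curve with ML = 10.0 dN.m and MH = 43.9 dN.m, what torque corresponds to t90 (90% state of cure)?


M90 = ML + 0.9 * (MH - ML)
M90 = 10.0 + 0.9 * (43.9 - 10.0)
M90 = 10.0 + 0.9 * 33.9
M90 = 40.51 dN.m

40.51 dN.m


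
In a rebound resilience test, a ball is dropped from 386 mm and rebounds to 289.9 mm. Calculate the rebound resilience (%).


Resilience = h_rebound / h_drop * 100
= 289.9 / 386 * 100
= 75.1%

75.1%


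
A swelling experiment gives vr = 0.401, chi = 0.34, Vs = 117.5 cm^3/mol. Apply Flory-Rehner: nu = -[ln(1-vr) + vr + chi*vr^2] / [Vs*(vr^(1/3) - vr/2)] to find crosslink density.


ln(1 - vr) = ln(1 - 0.401) = -0.5125
Numerator = -((-0.5125) + 0.401 + 0.34 * 0.401^2) = 0.0568
Denominator = 117.5 * (0.401^(1/3) - 0.401/2) = 63.0881
nu = 0.0568 / 63.0881 = 9.0067e-04 mol/cm^3

9.0067e-04 mol/cm^3


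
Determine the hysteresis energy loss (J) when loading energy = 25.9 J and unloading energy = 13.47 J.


Hysteresis loss = loading - unloading
= 25.9 - 13.47
= 12.43 J

12.43 J


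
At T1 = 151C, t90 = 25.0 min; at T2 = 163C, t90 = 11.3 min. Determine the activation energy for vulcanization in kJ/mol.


T1 = 424.15 K, T2 = 436.15 K
1/T1 - 1/T2 = 6.4867e-05
ln(t1/t2) = ln(25.0/11.3) = 0.7941
Ea = 8.314 * 0.7941 / 6.4867e-05 = 101775.8190 J/mol
Ea = 101.78 kJ/mol

101.78 kJ/mol


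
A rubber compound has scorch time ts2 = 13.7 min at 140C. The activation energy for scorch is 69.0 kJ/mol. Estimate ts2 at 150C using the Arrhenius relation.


Convert temperatures: T1 = 140 + 273.15 = 413.15 K, T2 = 150 + 273.15 = 423.15 K
ts2_new = 13.7 * exp(69000 / 8.314 * (1/423.15 - 1/413.15))
1/T2 - 1/T1 = -5.7200e-05
ts2_new = 8.52 min

8.52 min


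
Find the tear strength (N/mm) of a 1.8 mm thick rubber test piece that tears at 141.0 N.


Tear strength = force / thickness
= 141.0 / 1.8
= 78.33 N/mm

78.33 N/mm


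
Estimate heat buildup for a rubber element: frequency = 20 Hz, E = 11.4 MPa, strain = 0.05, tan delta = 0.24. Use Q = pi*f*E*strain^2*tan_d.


Q = pi * f * E * strain^2 * tan_d
= pi * 20 * 11.4 * 0.05^2 * 0.24
= pi * 20 * 11.4 * 0.0025 * 0.24
= 0.4298

Q = 0.4298


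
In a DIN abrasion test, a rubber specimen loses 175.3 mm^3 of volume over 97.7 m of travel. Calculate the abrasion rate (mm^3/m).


Rate = volume_loss / distance
= 175.3 / 97.7
= 1.794 mm^3/m

1.794 mm^3/m


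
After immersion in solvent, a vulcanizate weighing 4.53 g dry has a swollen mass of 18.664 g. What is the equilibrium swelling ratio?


Q = W_swollen / W_dry
Q = 18.664 / 4.53
Q = 4.12

Q = 4.12


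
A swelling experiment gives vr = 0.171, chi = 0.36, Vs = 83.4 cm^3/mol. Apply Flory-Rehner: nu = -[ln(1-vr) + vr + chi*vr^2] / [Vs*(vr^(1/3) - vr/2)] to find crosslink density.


ln(1 - vr) = ln(1 - 0.171) = -0.1875
Numerator = -((-0.1875) + 0.171 + 0.36 * 0.171^2) = 0.0060
Denominator = 83.4 * (0.171^(1/3) - 0.171/2) = 39.1605
nu = 0.0060 / 39.1605 = 1.5343e-04 mol/cm^3

1.5343e-04 mol/cm^3


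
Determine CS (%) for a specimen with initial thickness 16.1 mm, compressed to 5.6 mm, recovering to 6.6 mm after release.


CS = (t0 - recovered) / (t0 - ts) * 100
= (16.1 - 6.6) / (16.1 - 5.6) * 100
= 9.5 / 10.5 * 100
= 90.5%

90.5%


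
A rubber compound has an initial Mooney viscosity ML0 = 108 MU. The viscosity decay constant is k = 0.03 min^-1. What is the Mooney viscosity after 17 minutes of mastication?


ML = ML0 * exp(-k * t)
ML = 108 * exp(-0.03 * 17)
ML = 108 * 0.6005
ML = 64.85 MU

64.85 MU


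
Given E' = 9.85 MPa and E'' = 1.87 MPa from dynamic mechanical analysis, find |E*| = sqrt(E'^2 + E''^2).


|E*| = sqrt(E'^2 + E''^2)
= sqrt(9.85^2 + 1.87^2)
= sqrt(97.0225 + 3.4969)
= 10.026 MPa

10.026 MPa


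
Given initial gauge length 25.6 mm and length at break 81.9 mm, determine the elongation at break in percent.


Elongation = (Lf - L0) / L0 * 100
= (81.9 - 25.6) / 25.6 * 100
= 56.3 / 25.6 * 100
= 219.9%

219.9%


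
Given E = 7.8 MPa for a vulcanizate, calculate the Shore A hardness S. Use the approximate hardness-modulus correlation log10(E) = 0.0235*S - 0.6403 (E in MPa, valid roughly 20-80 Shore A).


log10(E) = 0.0235*S - 0.6403  =>  S = (log10(E) + 0.6403) / 0.0235
log10(7.8) = 0.892095
S = (0.892095 + 0.6403) / 0.0235 = 1.532395 / 0.0235
S = 65.2

Shore A = 65.2


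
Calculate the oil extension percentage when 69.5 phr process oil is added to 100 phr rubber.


Oil % = oil / (100 + oil) * 100
= 69.5 / (100 + 69.5) * 100
= 69.5 / 169.5 * 100
= 41.0%

41.0%


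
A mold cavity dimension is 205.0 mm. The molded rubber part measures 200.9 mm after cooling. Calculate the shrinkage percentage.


Shrinkage = (mold - part) / mold * 100
= (205.0 - 200.9) / 205.0 * 100
= 4.1 / 205.0 * 100
= 2.0%

2.0%


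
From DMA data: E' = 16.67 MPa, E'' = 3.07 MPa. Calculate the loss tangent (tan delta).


tan delta = E'' / E'
= 3.07 / 16.67
= 0.1842

tan delta = 0.1842


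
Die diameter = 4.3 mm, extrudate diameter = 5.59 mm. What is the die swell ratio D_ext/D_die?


Die swell ratio = D_extrudate / D_die
= 5.59 / 4.3
= 1.3

Die swell = 1.3


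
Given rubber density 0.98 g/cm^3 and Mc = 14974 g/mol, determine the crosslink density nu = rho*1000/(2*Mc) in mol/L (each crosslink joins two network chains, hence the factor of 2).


nu = rho * 1000 / (2 * Mc)
nu = 0.98 * 1000 / (2 * 14974)
nu = 980.0 / 29948
nu = 0.0327 mol/L

0.0327 mol/L


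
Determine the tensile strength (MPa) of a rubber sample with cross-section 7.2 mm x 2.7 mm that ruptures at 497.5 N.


Area = width * thickness = 7.2 * 2.7 = 19.44 mm^2
TS = force / area = 497.5 / 19.44 = 25.59 MPa

25.59 MPa


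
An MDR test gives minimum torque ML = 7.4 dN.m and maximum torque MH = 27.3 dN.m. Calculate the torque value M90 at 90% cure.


M90 = ML + 0.9 * (MH - ML)
M90 = 7.4 + 0.9 * (27.3 - 7.4)
M90 = 7.4 + 0.9 * 19.9
M90 = 25.31 dN.m

25.31 dN.m


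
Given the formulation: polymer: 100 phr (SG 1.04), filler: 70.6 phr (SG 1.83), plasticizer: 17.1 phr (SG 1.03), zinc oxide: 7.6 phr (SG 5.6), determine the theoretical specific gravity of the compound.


Sum of weights = 195.3
Volume contributions:
  polymer: 100/1.04 = 96.1538
  filler: 70.6/1.83 = 38.5792
  plasticizer: 17.1/1.03 = 16.6019
  zinc oxide: 7.6/5.6 = 1.3571
Sum of volumes = 152.6922
SG = 195.3 / 152.6922 = 1.279

SG = 1.279


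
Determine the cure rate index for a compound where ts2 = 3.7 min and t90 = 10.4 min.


CRI = 100 / (t90 - ts2)
= 100 / (10.4 - 3.7)
= 100 / 6.7
= 14.93 min^-1

14.93 min^-1


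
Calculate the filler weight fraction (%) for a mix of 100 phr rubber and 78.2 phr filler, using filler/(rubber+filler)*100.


Filler % = filler / (rubber + filler) * 100
= 78.2 / (100 + 78.2) * 100
= 78.2 / 178.2 * 100
= 43.88%

43.88%


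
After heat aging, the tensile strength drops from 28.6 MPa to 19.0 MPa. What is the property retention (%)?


Retention = aged / original * 100
= 19.0 / 28.6 * 100
= 66.4%

66.4%


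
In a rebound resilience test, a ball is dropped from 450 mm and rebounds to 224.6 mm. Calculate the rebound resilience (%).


Resilience = h_rebound / h_drop * 100
= 224.6 / 450 * 100
= 49.9%

49.9%


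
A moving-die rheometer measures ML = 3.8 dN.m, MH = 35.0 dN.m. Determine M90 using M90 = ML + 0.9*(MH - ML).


M90 = ML + 0.9 * (MH - ML)
M90 = 3.8 + 0.9 * (35.0 - 3.8)
M90 = 3.8 + 0.9 * 31.2
M90 = 31.88 dN.m

31.88 dN.m


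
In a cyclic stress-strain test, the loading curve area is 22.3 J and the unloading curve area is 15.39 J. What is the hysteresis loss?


Hysteresis loss = loading - unloading
= 22.3 - 15.39
= 6.91 J

6.91 J


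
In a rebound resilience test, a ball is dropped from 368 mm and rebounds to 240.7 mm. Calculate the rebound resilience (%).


Resilience = h_rebound / h_drop * 100
= 240.7 / 368 * 100
= 65.4%

65.4%


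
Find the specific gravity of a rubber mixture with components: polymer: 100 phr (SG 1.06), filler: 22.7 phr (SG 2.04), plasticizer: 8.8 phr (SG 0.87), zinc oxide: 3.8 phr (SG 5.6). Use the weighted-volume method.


Sum of weights = 135.3
Volume contributions:
  polymer: 100/1.06 = 94.3396
  filler: 22.7/2.04 = 11.1275
  plasticizer: 8.8/0.87 = 10.1149
  zinc oxide: 3.8/5.6 = 0.6786
Sum of volumes = 116.2606
SG = 135.3 / 116.2606 = 1.164

SG = 1.164


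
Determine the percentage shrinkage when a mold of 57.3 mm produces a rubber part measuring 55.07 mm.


Shrinkage = (mold - part) / mold * 100
= (57.3 - 55.07) / 57.3 * 100
= 2.23 / 57.3 * 100
= 3.89%

3.89%


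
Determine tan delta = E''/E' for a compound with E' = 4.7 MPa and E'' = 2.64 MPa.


tan delta = E'' / E'
= 2.64 / 4.7
= 0.5617

tan delta = 0.5617


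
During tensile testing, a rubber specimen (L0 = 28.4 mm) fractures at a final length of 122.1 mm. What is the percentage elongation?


Elongation = (Lf - L0) / L0 * 100
= (122.1 - 28.4) / 28.4 * 100
= 93.7 / 28.4 * 100
= 329.9%

329.9%


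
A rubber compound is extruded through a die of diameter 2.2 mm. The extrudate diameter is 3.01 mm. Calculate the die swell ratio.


Die swell ratio = D_extrudate / D_die
= 3.01 / 2.2
= 1.368

Die swell = 1.368


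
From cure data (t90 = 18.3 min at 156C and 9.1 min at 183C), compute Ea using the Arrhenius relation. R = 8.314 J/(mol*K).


T1 = 429.15 K, T2 = 456.15 K
1/T1 - 1/T2 = 1.3793e-04
ln(t1/t2) = ln(18.3/9.1) = 0.6986
Ea = 8.314 * 0.6986 / 1.3793e-04 = 42112.2260 J/mol
Ea = 42.11 kJ/mol

42.11 kJ/mol


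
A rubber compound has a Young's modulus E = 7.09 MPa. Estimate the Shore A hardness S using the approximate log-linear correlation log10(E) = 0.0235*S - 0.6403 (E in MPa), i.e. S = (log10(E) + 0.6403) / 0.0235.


log10(E) = 0.0235*S - 0.6403  =>  S = (log10(E) + 0.6403) / 0.0235
log10(7.09) = 0.850646
S = (0.850646 + 0.6403) / 0.0235 = 1.490946 / 0.0235
S = 63.4

Shore A = 63.4


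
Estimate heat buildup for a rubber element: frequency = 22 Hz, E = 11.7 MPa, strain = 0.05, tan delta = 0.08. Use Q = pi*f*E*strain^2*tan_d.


Q = pi * f * E * strain^2 * tan_d
= pi * 22 * 11.7 * 0.05^2 * 0.08
= pi * 22 * 11.7 * 0.0025 * 0.08
= 0.1617

Q = 0.1617


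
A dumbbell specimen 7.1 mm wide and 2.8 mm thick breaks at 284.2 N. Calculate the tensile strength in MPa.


Area = width * thickness = 7.1 * 2.8 = 19.88 mm^2
TS = force / area = 284.2 / 19.88 = 14.3 MPa

14.3 MPa


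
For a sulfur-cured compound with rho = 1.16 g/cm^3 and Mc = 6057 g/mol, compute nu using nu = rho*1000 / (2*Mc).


nu = rho * 1000 / (2 * Mc)
nu = 1.16 * 1000 / (2 * 6057)
nu = 1160.0 / 12114
nu = 0.0958 mol/L

0.0958 mol/L
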